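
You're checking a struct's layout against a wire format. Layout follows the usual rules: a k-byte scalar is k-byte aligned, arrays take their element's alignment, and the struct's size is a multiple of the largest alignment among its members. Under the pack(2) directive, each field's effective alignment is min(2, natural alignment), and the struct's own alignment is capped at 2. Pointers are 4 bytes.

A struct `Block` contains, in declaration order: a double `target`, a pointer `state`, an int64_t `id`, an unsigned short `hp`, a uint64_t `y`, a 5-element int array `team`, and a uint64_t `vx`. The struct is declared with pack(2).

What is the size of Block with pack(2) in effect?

@0: target [8B, align 2] → 8
@8: state [4B, align 2] → 12
@12: id [8B, align 2] → 20
@20: hp [2B, align 2] → 22
@22: y [8B, align 2] → 30
@30: team [20B, align 2] → 50
@50: vx [8B, align 2] → 58
size 58, align 2

58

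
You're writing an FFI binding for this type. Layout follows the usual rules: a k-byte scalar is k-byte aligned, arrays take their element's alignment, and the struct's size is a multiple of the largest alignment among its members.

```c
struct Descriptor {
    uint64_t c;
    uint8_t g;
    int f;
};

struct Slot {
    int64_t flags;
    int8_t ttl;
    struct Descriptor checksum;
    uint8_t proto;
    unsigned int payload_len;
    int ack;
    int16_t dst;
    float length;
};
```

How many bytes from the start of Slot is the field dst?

Descriptor: 0..8  c  (8B, 8-aligned); 8..9  g  (1B, 1-aligned); 9..12  -- padding (3B); 12..16  f  (4B, 4-aligned); sizeof = 16, alignof = 8
0..8  flags  (8B, 8-aligned)
8..9  ttl  (1B, 1-aligned)
9..16  -- padding (7B)
16..32  checksum  (16B, 8-aligned)
32..33  proto  (1B, 1-aligned)
33..36  -- padding (3B)
36..40  payload_len  (4B, 4-aligned)
40..44  ack  (4B, 4-aligned)
44..46  dst  (2B, 2-aligned)

44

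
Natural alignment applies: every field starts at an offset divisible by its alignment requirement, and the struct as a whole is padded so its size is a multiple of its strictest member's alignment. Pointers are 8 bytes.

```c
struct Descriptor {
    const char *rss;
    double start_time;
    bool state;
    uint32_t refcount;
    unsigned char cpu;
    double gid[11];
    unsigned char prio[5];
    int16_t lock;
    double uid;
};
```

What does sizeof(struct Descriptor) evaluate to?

@0: rss [8B, align 8] → 8
@8: start_time [8B, align 8] → 16
@16: state [1B, align 1] → 17
+3 pad (align 4)
@20: refcount [4B, align 4] → 24
@24: cpu [1B, align 1] → 25
+7 pad (align 8)
@32: gid [88B, align 8] → 120
@120: prio [5B, align 1] → 125
+1 pad (align 2)
@126: lock [2B, align 2] → 128
@128: uid [8B, align 8] → 136
size 136, align 8

136 bytes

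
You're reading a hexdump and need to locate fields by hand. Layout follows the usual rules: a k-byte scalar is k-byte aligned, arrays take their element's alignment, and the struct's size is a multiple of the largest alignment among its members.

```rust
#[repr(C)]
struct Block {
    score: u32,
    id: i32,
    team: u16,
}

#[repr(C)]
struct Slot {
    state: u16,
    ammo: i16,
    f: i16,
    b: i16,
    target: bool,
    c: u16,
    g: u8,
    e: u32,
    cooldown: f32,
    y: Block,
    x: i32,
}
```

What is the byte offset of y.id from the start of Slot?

28

Block: 0..4  score  (4B, 4-aligned); 4..8  id  (4B, 4-aligned); 8..10  team  (2B, 2-aligned); 10..12  -- tail padding (2B); sizeof = 12, alignof = 4
0..2  state  (2B, 2-aligned)
2..4  ammo  (2B, 2-aligned)
4..6  f  (2B, 2-aligned)
6..8  b  (2B, 2-aligned)
8..9  target  (1B, 1-aligned)
9..10  -- padding (1B)
10..12  c  (2B, 2-aligned)
12..13  g  (1B, 1-aligned)
13..16  -- padding (3B)
16..20  e  (4B, 4-aligned)
20..24  cooldown  (4B, 4-aligned)
24..36  y  (12B, 4-aligned)
within Block: id at 4
24 + 4 = 28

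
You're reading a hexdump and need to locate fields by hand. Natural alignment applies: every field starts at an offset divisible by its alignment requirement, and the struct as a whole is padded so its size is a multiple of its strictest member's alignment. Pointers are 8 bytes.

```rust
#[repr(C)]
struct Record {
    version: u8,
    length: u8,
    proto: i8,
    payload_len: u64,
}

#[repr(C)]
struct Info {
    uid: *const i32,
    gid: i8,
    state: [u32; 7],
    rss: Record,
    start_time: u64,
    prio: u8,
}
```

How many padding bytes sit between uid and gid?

Record: @0: version [1B, align 1] → 1; @1: length [1B, align 1] → 2; @2: proto [1B, align 1] → 3; +5 pad (align 8); @8: payload_len [8B, align 8] → 16; size 16, align 8
@0: uid [8B, align 8] → 8
@8: gid [1B, align 1] → 9

0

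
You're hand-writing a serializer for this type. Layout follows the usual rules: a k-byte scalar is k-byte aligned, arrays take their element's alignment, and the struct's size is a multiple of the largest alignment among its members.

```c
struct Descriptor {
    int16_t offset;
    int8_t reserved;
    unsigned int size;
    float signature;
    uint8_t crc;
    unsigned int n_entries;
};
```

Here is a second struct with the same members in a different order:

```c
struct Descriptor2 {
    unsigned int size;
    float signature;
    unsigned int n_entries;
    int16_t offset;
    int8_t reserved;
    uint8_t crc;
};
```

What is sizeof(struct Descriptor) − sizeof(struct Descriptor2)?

0..2  offset  (2B, 2-aligned)
2..3  reserved  (1B, 1-aligned)
3..4  -- padding (1B)
4..8  size  (4B, 4-aligned)
8..12  signature  (4B, 4-aligned)
12..13  crc  (1B, 1-aligned)
13..16  -- padding (3B)
16..20  n_entries  (4B, 4-aligned)
sizeof = 20, alignof = 4
— Descriptor2 —
0..4  size  (4B, 4-aligned)
4..8  signature  (4B, 4-aligned)
8..12  n_entries  (4B, 4-aligned)
12..14  offset  (2B, 2-aligned)
14..15  reserved  (1B, 1-aligned)
15..16  crc  (1B, 1-aligned)
sizeof = 16, alignof = 4
20 − 16 = 4

4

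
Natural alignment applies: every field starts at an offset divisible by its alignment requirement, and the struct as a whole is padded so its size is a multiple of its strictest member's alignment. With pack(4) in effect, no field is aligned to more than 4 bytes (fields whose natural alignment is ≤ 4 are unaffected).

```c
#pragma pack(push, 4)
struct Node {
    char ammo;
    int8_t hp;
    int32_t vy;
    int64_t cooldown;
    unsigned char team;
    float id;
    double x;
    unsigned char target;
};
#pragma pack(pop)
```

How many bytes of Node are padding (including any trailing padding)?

8

ammo at 0 (size 1, align 1) → ends 1
hp at 1 (size 1, align 1) → ends 2
pad 2 to align 4 for vy
vy at 4 (size 4, align 4) → ends 8
cooldown at 8 (size 8, align 4) → ends 16
team at 16 (size 1, align 1) → ends 17
pad 3 to align 4 for id
id at 20 (size 4, align 4) → ends 24
x at 24 (size 8, align 4) → ends 32
target at 32 (size 1, align 1) → ends 33
tail pad 3 to reach multiple of 4
total 36 bytes, alignment 4
data bytes 28, size 36 → padding 8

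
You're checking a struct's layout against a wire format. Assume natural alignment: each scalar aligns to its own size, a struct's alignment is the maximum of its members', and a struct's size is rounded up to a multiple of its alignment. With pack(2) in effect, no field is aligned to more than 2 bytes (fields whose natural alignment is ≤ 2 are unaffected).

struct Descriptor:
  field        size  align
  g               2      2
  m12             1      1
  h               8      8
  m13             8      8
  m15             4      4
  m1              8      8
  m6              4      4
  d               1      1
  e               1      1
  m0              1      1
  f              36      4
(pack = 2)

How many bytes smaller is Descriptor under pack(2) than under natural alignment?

12

natural layout:
  0..2  g  (2B, 2-aligned)
  2..3  m12  (1B, 1-aligned)
  3..8  -- padding (5B)
  8..16  h  (8B, 8-aligned)
  16..24  m13  (8B, 8-aligned)
  24..28  m15  (4B, 4-aligned)
  28..32  -- padding (4B)
  32..40  m1  (8B, 8-aligned)
  40..44  m6  (4B, 4-aligned)
  44..45  d  (1B, 1-aligned)
  45..46  e  (1B, 1-aligned)
  46..47  m0  (1B, 1-aligned)
  47..48  -- padding (1B)
  48..84  f  (36B, 4-aligned)
  84..88  -- tail padding (4B)
  sizeof = 88, alignof = 8
packed(2) layout:
  0..2  g  (2B, 2-aligned)
  2..3  m12  (1B, 1-aligned)
  3..4  -- padding (1B)
  4..12  h  (8B, 2-aligned)
  12..20  m13  (8B, 2-aligned)
  20..24  m15  (4B, 2-aligned)
  24..32  m1  (8B, 2-aligned)
  32..36  m6  (4B, 2-aligned)
  36..37  d  (1B, 1-aligned)
  37..38  e  (1B, 1-aligned)
  38..39  m0  (1B, 1-aligned)
  39..40  -- padding (1B)
  40..76  f  (36B, 2-aligned)
  sizeof = 76, alignof = 2
88 − 76 = 12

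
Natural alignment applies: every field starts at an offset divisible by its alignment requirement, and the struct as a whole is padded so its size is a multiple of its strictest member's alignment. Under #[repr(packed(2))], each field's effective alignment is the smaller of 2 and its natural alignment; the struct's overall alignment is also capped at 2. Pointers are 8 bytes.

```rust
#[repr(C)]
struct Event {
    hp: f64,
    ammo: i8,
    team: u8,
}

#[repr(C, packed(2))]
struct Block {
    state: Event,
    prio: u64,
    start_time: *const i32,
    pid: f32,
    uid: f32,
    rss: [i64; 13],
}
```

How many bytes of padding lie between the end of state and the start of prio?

Event: @0: hp [8B, align 8] → 8; @8: ammo [1B, align 1] → 9; @9: team [1B, align 1] → 10; +6 tail pad (align 8); size 16, align 8
@0: state [16B, align 2] → 16
@16: prio [8B, align 2] → 24

0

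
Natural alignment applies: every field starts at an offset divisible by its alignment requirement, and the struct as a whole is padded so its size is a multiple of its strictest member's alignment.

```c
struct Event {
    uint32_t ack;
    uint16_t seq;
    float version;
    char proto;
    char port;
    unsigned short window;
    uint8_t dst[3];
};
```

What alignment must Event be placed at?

member alignments: ack=4, seq=2, version=4, proto=1, port=1, window=2, dst=1
max = 4

4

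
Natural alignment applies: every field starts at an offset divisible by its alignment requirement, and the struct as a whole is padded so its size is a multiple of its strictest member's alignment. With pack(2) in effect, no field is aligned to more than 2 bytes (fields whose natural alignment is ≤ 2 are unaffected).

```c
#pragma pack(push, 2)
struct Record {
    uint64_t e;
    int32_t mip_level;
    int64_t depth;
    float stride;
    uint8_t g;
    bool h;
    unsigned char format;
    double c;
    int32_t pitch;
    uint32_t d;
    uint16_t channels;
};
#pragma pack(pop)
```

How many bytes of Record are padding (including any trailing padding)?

e at 0 (size 8, align 2) → ends 8
mip_level at 8 (size 4, align 2) → ends 12
depth at 12 (size 8, align 2) → ends 20
stride at 20 (size 4, align 2) → ends 24
g at 24 (size 1, align 1) → ends 25
h at 25 (size 1, align 1) → ends 26
format at 26 (size 1, align 1) → ends 27
pad 1 to align 2 for c
c at 28 (size 8, align 2) → ends 36
pitch at 36 (size 4, align 2) → ends 40
d at 40 (size 4, align 2) → ends 44
channels at 44 (size 2, align 2) → ends 46
total 46 bytes, alignment 2
data bytes 45, size 46 → padding 1

1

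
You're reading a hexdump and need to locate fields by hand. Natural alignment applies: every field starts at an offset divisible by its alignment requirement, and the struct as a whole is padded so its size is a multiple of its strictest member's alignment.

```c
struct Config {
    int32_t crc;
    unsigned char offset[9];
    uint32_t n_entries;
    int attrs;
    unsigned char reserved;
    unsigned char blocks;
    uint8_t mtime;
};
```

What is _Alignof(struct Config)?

member alignments: crc=4, offset=1, n_entries=4, attrs=4, reserved=1, blocks=1, mtime=1
max = 4

4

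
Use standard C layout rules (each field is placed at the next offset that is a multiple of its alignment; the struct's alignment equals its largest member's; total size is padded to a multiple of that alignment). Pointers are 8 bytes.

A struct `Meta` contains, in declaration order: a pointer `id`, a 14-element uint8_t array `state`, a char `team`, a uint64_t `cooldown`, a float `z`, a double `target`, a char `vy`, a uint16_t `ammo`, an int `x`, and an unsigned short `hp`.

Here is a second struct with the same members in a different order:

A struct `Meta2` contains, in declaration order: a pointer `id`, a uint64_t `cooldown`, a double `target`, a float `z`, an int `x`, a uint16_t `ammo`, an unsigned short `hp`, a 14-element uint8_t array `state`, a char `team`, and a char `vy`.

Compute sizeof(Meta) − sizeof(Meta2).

id at 0 (size 8, align 8) → ends 8
state at 8 (size 14, align 1) → ends 22
team at 22 (size 1, align 1) → ends 23
pad 1 to align 8 for cooldown
cooldown at 24 (size 8, align 8) → ends 32
z at 32 (size 4, align 4) → ends 36
pad 4 to align 8 for target
target at 40 (size 8, align 8) → ends 48
vy at 48 (size 1, align 1) → ends 49
pad 1 to align 2 for ammo
ammo at 50 (size 2, align 2) → ends 52
x at 52 (size 4, align 4) → ends 56
hp at 56 (size 2, align 2) → ends 58
tail pad 6 to reach multiple of 8
total 64 bytes, alignment 8
— Meta2 —
id at 0 (size 8, align 8) → ends 8
cooldown at 8 (size 8, align 8) → ends 16
target at 16 (size 8, align 8) → ends 24
z at 24 (size 4, align 4) → ends 28
x at 28 (size 4, align 4) → ends 32
ammo at 32 (size 2, align 2) → ends 34
hp at 34 (size 2, align 2) → ends 36
state at 36 (size 14, align 1) → ends 50
team at 50 (size 1, align 1) → ends 51
vy at 51 (size 1, align 1) → ends 52
tail pad 4 to reach multiple of 8
total 56 bytes, alignment 8
64 − 56 = 8

8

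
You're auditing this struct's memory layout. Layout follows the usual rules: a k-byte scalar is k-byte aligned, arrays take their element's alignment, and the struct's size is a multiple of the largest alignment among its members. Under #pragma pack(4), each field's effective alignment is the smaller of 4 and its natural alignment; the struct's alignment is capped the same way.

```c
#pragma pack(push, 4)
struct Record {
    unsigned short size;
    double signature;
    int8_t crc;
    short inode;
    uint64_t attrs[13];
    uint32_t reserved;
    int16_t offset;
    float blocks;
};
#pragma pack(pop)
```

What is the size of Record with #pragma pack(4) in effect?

132

@0: size [2B, align 2] → 2
+2 pad (align 4)
@4: signature [8B, align 4] → 12
@12: crc [1B, align 1] → 13
+1 pad (align 2)
@14: inode [2B, align 2] → 16
@16: attrs [104B, align 4] → 120
@120: reserved [4B, align 4] → 124
@124: offset [2B, align 2] → 126
+2 pad (align 4)
@128: blocks [4B, align 4] → 132
size 132, align 4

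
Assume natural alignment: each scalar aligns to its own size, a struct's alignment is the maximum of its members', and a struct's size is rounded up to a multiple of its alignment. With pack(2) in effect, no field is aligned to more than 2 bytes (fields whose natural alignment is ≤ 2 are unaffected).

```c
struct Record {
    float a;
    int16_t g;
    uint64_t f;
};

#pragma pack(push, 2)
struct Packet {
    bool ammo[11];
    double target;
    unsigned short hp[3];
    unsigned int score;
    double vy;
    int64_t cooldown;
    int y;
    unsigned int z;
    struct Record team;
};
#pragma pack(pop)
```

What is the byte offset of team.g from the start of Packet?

58

Record: 0..4  a  (4B, 4-aligned); 4..6  g  (2B, 2-aligned); 6..8  -- padding (2B); 8..16  f  (8B, 8-aligned); sizeof = 16, alignof = 8
0..11  ammo  (11B, 1-aligned)
11..12  -- padding (1B)
12..20  target  (8B, 2-aligned)
20..26  hp  (6B, 2-aligned)
26..30  score  (4B, 2-aligned)
30..38  vy  (8B, 2-aligned)
38..46  cooldown  (8B, 2-aligned)
46..50  y  (4B, 2-aligned)
50..54  z  (4B, 2-aligned)
54..70  team  (16B, 2-aligned)
within Record: g at 4
54 + 4 = 58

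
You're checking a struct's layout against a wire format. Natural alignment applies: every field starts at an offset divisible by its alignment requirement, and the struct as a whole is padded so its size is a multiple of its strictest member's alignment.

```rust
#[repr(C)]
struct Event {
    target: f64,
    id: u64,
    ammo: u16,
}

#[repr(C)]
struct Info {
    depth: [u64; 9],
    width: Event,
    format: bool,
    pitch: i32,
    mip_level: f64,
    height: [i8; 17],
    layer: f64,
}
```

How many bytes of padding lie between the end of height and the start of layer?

7

Event: @0: target [8B, align 8] → 8; @8: id [8B, align 8] → 16; @16: ammo [2B, align 2] → 18; +6 tail pad (align 8); size 24, align 8
@0: depth [72B, align 8] → 72
@72: width [24B, align 8] → 96
@96: format [1B, align 1] → 97
+3 pad (align 4)
@100: pitch [4B, align 4] → 104
@104: mip_level [8B, align 8] → 112
@112: height [17B, align 1] → 129
+7 pad (align 8)
@136: layer [8B, align 8] → 144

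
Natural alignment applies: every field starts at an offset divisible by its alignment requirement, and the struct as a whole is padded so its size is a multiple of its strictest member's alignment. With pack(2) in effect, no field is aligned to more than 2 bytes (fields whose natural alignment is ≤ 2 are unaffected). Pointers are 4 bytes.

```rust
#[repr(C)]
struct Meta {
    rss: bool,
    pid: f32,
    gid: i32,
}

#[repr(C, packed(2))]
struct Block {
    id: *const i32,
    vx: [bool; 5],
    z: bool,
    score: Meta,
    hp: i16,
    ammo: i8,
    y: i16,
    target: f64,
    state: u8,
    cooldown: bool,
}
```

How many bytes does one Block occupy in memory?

38

Meta: @0: rss [1B, align 1] → 1; +3 pad (align 4); @4: pid [4B, align 4] → 8; @8: gid [4B, align 4] → 12; size 12, align 4
@0: id [4B, align 2] → 4
@4: vx [5B, align 1] → 9
@9: z [1B, align 1] → 10
@10: score [12B, align 2] → 22
@22: hp [2B, align 2] → 24
@24: ammo [1B, align 1] → 25
+1 pad (align 2)
@26: y [2B, align 2] → 28
@28: target [8B, align 2] → 36
@36: state [1B, align 1] → 37
@37: cooldown [1B, align 1] → 38
size 38, align 2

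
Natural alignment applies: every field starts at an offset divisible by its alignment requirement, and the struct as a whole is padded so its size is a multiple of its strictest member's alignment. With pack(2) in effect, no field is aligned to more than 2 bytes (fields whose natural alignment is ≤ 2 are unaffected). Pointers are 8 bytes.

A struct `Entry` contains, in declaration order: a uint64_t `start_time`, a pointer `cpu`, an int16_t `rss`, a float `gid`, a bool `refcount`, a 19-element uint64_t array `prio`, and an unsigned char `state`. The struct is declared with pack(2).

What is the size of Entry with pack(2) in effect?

178

0..8  start_time  (8B, 2-aligned)
8..16  cpu  (8B, 2-aligned)
16..18  rss  (2B, 2-aligned)
18..22  gid  (4B, 2-aligned)
22..23  refcount  (1B, 1-aligned)
23..24  -- padding (1B)
24..176  prio  (152B, 2-aligned)
176..177  state  (1B, 1-aligned)
177..178  -- tail padding (1B)
sizeof = 178, alignof = 2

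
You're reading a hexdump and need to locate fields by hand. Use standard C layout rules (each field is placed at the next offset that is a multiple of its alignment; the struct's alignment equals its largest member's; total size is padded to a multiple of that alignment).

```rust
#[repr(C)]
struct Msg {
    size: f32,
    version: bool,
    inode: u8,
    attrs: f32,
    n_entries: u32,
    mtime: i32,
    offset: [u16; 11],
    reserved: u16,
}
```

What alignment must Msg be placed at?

4

member alignments: size=4, version=1, inode=1, attrs=4, n_entries=4, mtime=4, offset=2, reserved=2
max = 4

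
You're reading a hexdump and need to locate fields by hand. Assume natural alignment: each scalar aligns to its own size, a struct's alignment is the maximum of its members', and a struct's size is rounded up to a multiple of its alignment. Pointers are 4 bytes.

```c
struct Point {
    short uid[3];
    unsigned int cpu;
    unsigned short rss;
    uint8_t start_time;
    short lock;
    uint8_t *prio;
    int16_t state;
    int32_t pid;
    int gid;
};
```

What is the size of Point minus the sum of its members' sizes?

0..6  uid  (6B, 2-aligned)
6..8  -- padding (2B)
8..12  cpu  (4B, 4-aligned)
12..14  rss  (2B, 2-aligned)
14..15  start_time  (1B, 1-aligned)
15..16  -- padding (1B)
16..18  lock  (2B, 2-aligned)
18..20  -- padding (2B)
20..24  prio  (4B, 4-aligned)
24..26  state  (2B, 2-aligned)
26..28  -- padding (2B)
28..32  pid  (4B, 4-aligned)
32..36  gid  (4B, 4-aligned)
sizeof = 36, alignof = 4
data bytes 29, size 36 → padding 7

7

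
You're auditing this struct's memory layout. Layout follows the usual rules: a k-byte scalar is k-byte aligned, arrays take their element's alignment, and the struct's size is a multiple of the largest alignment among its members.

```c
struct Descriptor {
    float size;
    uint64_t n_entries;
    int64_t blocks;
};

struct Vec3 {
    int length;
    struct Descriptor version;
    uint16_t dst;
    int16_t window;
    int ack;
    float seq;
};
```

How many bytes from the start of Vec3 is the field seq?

Descriptor: size at 0 (size 4, align 4) → ends 4; pad 4 to align 8 for n_entries; n_entries at 8 (size 8, align 8) → ends 16; blocks at 16 (size 8, align 8) → ends 24; total 24 bytes, alignment 8
length at 0 (size 4, align 4) → ends 4
pad 4 to align 8 for version
version at 8 (size 24, align 8) → ends 32
dst at 32 (size 2, align 2) → ends 34
window at 34 (size 2, align 2) → ends 36
ack at 36 (size 4, align 4) → ends 40
seq at 40 (size 4, align 4) → ends 44

40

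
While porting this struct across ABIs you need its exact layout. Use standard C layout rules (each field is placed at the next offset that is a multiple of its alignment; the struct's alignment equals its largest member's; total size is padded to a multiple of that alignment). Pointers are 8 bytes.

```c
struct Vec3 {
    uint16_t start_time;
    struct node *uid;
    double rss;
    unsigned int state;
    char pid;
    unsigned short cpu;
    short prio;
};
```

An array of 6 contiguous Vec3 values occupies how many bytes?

240

0..2  start_time  (2B, 2-aligned)
2..8  -- padding (6B)
8..16  uid  (8B, 8-aligned)
16..24  rss  (8B, 8-aligned)
24..28  state  (4B, 4-aligned)
28..29  pid  (1B, 1-aligned)
29..30  -- padding (1B)
30..32  cpu  (2B, 2-aligned)
32..34  prio  (2B, 2-aligned)
34..40  -- tail padding (6B)
sizeof = 40, alignof = 8
array of 6: 6 × 40 = 240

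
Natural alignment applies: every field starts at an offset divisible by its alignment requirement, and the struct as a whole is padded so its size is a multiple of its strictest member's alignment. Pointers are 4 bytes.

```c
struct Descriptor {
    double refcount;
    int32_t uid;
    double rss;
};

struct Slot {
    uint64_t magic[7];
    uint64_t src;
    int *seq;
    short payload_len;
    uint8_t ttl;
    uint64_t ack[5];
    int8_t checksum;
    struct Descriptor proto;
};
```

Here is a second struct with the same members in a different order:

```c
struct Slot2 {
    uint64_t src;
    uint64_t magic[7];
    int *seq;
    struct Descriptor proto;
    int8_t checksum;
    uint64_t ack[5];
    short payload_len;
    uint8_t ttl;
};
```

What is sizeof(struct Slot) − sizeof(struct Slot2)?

-8

Descriptor: 0..8  refcount  (8B, 8-aligned); 8..12  uid  (4B, 4-aligned); 12..16  -- padding (4B); 16..24  rss  (8B, 8-aligned); sizeof = 24, alignof = 8
0..56  magic  (56B, 8-aligned)
56..64  src  (8B, 8-aligned)
64..68  seq  (4B, 4-aligned)
68..70  payload_len  (2B, 2-aligned)
70..71  ttl  (1B, 1-aligned)
71..72  -- padding (1B)
72..112  ack  (40B, 8-aligned)
112..113  checksum  (1B, 1-aligned)
113..120  -- padding (7B)
120..144  proto  (24B, 8-aligned)
sizeof = 144, alignof = 8
— Slot2 —
0..8  src  (8B, 8-aligned)
8..64  magic  (56B, 8-aligned)
64..68  seq  (4B, 4-aligned)
68..72  -- padding (4B)
72..96  proto  (24B, 8-aligned)
96..97  checksum  (1B, 1-aligned)
97..104  -- padding (7B)
104..144  ack  (40B, 8-aligned)
144..146  payload_len  (2B, 2-aligned)
146..147  ttl  (1B, 1-aligned)
147..152  -- tail padding (5B)
sizeof = 152, alignof = 8
144 − 152 = -8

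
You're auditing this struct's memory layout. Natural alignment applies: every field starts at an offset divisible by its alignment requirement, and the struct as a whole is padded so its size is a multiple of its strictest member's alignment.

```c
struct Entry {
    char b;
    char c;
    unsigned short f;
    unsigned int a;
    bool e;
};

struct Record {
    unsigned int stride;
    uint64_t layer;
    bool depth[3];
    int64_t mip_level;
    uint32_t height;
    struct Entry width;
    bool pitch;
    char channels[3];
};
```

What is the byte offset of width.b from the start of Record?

36

Entry: @0: b [1B, align 1] → 1; @1: c [1B, align 1] → 2; @2: f [2B, align 2] → 4; @4: a [4B, align 4] → 8; @8: e [1B, align 1] → 9; +3 tail pad (align 4); size 12, align 4
@0: stride [4B, align 4] → 4
+4 pad (align 8)
@8: layer [8B, align 8] → 16
@16: depth [3B, align 1] → 19
+5 pad (align 8)
@24: mip_level [8B, align 8] → 32
@32: height [4B, align 4] → 36
@36: width [12B, align 4] → 48
within Entry: b at 0
36 + 0 = 36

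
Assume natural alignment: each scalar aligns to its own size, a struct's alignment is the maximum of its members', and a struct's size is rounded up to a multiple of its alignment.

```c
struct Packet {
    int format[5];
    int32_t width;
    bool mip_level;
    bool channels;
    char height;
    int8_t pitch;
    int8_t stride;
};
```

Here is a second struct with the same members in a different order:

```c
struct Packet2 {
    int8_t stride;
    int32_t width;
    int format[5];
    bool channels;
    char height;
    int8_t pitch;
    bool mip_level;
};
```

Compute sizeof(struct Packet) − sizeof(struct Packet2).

format at 0 (size 20, align 4) → ends 20
width at 20 (size 4, align 4) → ends 24
mip_level at 24 (size 1, align 1) → ends 25
channels at 25 (size 1, align 1) → ends 26
height at 26 (size 1, align 1) → ends 27
pitch at 27 (size 1, align 1) → ends 28
stride at 28 (size 1, align 1) → ends 29
tail pad 3 to reach multiple of 4
total 32 bytes, alignment 4
— Packet2 —
stride at 0 (size 1, align 1) → ends 1
pad 3 to align 4 for width
width at 4 (size 4, align 4) → ends 8
format at 8 (size 20, align 4) → ends 28
channels at 28 (size 1, align 1) → ends 29
height at 29 (size 1, align 1) → ends 30
pitch at 30 (size 1, align 1) → ends 31
mip_level at 31 (size 1, align 1) → ends 32
total 32 bytes, alignment 4
32 − 32 = 0

0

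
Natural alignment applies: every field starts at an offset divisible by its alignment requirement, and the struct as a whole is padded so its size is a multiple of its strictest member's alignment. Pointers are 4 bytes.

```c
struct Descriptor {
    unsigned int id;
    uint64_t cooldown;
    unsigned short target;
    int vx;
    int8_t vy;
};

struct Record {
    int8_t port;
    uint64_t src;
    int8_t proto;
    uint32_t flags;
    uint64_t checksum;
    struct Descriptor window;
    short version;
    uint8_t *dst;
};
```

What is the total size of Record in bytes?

Descriptor: 0..4  id  (4B, 4-aligned); 4..8  -- padding (4B); 8..16  cooldown  (8B, 8-aligned); 16..18  target  (2B, 2-aligned); 18..20  -- padding (2B); 20..24  vx  (4B, 4-aligned); 24..25  vy  (1B, 1-aligned); 25..32  -- tail padding (7B); sizeof = 32, alignof = 8
0..1  port  (1B, 1-aligned)
1..8  -- padding (7B)
8..16  src  (8B, 8-aligned)
16..17  proto  (1B, 1-aligned)
17..20  -- padding (3B)
20..24  flags  (4B, 4-aligned)
24..32  checksum  (8B, 8-aligned)
32..64  window  (32B, 8-aligned)
64..66  version  (2B, 2-aligned)
66..68  -- padding (2B)
68..72  dst  (4B, 4-aligned)
sizeof = 72, alignof = 8

72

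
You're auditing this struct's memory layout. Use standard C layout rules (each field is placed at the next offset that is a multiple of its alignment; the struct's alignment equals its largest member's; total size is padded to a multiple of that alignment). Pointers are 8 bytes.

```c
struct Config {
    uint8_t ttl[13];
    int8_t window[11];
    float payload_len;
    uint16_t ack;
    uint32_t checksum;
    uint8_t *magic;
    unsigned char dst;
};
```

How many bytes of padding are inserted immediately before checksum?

ttl at 0 (size 13, align 1) → ends 13
window at 13 (size 11, align 1) → ends 24
payload_len at 24 (size 4, align 4) → ends 28
ack at 28 (size 2, align 2) → ends 30
pad 2 to align 4 for checksum
checksum at 32 (size 4, align 4) → ends 36

2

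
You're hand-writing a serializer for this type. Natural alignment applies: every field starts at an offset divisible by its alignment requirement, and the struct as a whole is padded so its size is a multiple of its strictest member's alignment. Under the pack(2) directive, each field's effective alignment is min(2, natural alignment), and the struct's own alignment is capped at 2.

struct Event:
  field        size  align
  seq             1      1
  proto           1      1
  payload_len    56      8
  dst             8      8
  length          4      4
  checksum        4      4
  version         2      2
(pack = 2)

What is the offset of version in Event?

@0: seq [1B, align 1] → 1
@1: proto [1B, align 1] → 2
@2: payload_len [56B, align 2] → 58
@58: dst [8B, align 2] → 66
@66: length [4B, align 2] → 70
@70: checksum [4B, align 2] → 74
@74: version [2B, align 2] → 76

74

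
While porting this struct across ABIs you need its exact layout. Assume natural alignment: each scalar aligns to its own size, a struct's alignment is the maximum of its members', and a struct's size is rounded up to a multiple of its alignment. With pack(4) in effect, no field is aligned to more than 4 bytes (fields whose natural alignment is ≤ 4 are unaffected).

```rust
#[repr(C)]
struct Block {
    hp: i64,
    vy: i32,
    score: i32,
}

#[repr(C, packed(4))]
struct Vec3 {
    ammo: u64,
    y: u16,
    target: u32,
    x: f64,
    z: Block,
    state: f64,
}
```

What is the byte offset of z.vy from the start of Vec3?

Block: @0: hp [8B, align 8] → 8; @8: vy [4B, align 4] → 12; @12: score [4B, align 4] → 16; size 16, align 8
@0: ammo [8B, align 4] → 8
@8: y [2B, align 2] → 10
+2 pad (align 4)
@12: target [4B, align 4] → 16
@16: x [8B, align 4] → 24
@24: z [16B, align 4] → 40
within Block: vy at 8
24 + 8 = 32

32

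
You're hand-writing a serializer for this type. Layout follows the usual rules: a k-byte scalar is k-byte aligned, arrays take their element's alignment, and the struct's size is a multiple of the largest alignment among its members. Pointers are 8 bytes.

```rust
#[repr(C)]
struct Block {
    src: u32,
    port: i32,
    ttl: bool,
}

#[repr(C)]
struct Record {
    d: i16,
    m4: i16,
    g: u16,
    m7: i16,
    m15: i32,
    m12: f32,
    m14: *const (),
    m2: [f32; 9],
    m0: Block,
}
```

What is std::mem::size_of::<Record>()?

Block: @0: src [4B, align 4] → 4; @4: port [4B, align 4] → 8; @8: ttl [1B, align 1] → 9; +3 tail pad (align 4); size 12, align 4
@0: d [2B, align 2] → 2
@2: m4 [2B, align 2] → 4
@4: g [2B, align 2] → 6
@6: m7 [2B, align 2] → 8
@8: m15 [4B, align 4] → 12
@12: m12 [4B, align 4] → 16
@16: m14 [8B, align 8] → 24
@24: m2 [36B, align 4] → 60
@60: m0 [12B, align 4] → 72
size 72, align 8

72 bytes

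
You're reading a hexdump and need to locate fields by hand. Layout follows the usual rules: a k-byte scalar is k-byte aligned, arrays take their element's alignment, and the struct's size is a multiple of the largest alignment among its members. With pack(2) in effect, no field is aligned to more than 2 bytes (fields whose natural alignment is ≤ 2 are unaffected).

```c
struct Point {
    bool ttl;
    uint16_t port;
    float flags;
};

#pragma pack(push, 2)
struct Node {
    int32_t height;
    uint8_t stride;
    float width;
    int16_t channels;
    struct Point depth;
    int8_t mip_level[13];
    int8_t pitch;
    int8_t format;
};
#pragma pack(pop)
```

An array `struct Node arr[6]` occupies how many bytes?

216

Point: @0: ttl [1B, align 1] → 1; +1 pad (align 2); @2: port [2B, align 2] → 4; @4: flags [4B, align 4] → 8; size 8, align 4
@0: height [4B, align 2] → 4
@4: stride [1B, align 1] → 5
+1 pad (align 2)
@6: width [4B, align 2] → 10
@10: channels [2B, align 2] → 12
@12: depth [8B, align 2] → 20
@20: mip_level [13B, align 1] → 33
@33: pitch [1B, align 1] → 34
@34: format [1B, align 1] → 35
+1 tail pad (align 2)
size 36, align 2
array of 6: 6 × 36 = 216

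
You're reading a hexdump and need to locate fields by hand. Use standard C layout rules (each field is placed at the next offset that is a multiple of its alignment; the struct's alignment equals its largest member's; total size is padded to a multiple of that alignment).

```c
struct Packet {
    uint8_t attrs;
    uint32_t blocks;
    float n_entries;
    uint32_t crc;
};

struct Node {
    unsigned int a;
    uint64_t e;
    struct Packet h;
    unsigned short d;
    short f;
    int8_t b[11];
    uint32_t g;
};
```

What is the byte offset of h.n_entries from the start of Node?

Packet: @0: attrs [1B, align 1] → 1; +3 pad (align 4); @4: blocks [4B, align 4] → 8; @8: n_entries [4B, align 4] → 12; @12: crc [4B, align 4] → 16; size 16, align 4
@0: a [4B, align 4] → 4
+4 pad (align 8)
@8: e [8B, align 8] → 16
@16: h [16B, align 4] → 32
within Packet: n_entries at 8
16 + 8 = 24

24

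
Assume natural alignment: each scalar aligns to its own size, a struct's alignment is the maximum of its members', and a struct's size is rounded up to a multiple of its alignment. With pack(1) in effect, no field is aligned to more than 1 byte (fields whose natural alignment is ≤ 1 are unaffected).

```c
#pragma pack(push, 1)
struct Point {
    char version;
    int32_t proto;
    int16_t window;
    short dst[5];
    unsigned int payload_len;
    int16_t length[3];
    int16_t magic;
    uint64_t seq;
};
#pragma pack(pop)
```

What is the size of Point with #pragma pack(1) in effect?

version at 0 (size 1, align 1) → ends 1
proto at 1 (size 4, align 1) → ends 5
window at 5 (size 2, align 1) → ends 7
dst at 7 (size 10, align 1) → ends 17
payload_len at 17 (size 4, align 1) → ends 21
length at 21 (size 6, align 1) → ends 27
magic at 27 (size 2, align 1) → ends 29
seq at 29 (size 8, align 1) → ends 37
total 37 bytes, alignment 1

37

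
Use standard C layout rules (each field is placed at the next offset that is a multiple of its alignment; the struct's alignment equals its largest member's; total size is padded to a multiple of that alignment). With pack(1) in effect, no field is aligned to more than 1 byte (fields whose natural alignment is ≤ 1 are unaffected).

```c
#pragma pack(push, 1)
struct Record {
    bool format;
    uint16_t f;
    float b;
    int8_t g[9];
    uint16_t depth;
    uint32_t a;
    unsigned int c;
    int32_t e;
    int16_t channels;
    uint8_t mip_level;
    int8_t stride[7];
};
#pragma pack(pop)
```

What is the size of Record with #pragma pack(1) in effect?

@0: format [1B, align 1] → 1
@1: f [2B, align 1] → 3
@3: b [4B, align 1] → 7
@7: g [9B, align 1] → 16
@16: depth [2B, align 1] → 18
@18: a [4B, align 1] → 22
@22: c [4B, align 1] → 26
@26: e [4B, align 1] → 30
@30: channels [2B, align 1] → 32
@32: mip_level [1B, align 1] → 33
@33: stride [7B, align 1] → 40
size 40, align 1

40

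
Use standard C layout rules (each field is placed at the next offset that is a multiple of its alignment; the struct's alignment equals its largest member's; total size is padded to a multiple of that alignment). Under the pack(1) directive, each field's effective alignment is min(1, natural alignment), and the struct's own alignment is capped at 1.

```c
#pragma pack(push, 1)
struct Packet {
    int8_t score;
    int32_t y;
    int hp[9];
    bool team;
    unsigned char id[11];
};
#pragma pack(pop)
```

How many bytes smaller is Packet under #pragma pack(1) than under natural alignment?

3

natural layout:
  score at 0 (size 1, align 1) → ends 1
  pad 3 to align 4 for y
  y at 4 (size 4, align 4) → ends 8
  hp at 8 (size 36, align 4) → ends 44
  team at 44 (size 1, align 1) → ends 45
  id at 45 (size 11, align 1) → ends 56
  total 56 bytes, alignment 4
packed(1) layout:
  score at 0 (size 1, align 1) → ends 1
  y at 1 (size 4, align 1) → ends 5
  hp at 5 (size 36, align 1) → ends 41
  team at 41 (size 1, align 1) → ends 42
  id at 42 (size 11, align 1) → ends 53
  total 53 bytes, alignment 1
56 − 53 = 3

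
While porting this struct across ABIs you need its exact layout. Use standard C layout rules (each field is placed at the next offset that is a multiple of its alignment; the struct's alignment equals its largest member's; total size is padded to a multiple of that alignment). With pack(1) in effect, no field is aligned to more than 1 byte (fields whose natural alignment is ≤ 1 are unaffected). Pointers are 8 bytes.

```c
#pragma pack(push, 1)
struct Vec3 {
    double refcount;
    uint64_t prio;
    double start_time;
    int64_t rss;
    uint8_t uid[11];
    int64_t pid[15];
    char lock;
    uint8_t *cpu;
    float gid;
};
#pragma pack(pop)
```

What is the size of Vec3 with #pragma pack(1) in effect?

0..8  refcount  (8B, 1-aligned)
8..16  prio  (8B, 1-aligned)
16..24  start_time  (8B, 1-aligned)
24..32  rss  (8B, 1-aligned)
32..43  uid  (11B, 1-aligned)
43..163  pid  (120B, 1-aligned)
163..164  lock  (1B, 1-aligned)
164..172  cpu  (8B, 1-aligned)
172..176  gid  (4B, 1-aligned)
sizeof = 176, alignof = 1

176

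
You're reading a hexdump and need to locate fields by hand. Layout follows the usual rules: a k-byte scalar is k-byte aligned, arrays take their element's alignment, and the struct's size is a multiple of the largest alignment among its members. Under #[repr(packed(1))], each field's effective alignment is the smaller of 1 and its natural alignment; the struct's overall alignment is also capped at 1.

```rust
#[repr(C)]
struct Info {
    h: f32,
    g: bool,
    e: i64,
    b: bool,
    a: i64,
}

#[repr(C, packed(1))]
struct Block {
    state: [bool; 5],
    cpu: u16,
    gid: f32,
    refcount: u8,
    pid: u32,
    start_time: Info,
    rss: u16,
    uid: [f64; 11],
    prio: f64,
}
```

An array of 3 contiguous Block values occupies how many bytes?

438

Info: h at 0 (size 4, align 4) → ends 4; g at 4 (size 1, align 1) → ends 5; pad 3 to align 8 for e; e at 8 (size 8, align 8) → ends 16; b at 16 (size 1, align 1) → ends 17; pad 7 to align 8 for a; a at 24 (size 8, align 8) → ends 32; total 32 bytes, alignment 8
state at 0 (size 5, align 1) → ends 5
cpu at 5 (size 2, align 1) → ends 7
gid at 7 (size 4, align 1) → ends 11
refcount at 11 (size 1, align 1) → ends 12
pid at 12 (size 4, align 1) → ends 16
start_time at 16 (size 32, align 1) → ends 48
rss at 48 (size 2, align 1) → ends 50
uid at 50 (size 88, align 1) → ends 138
prio at 138 (size 8, align 1) → ends 146
total 146 bytes, alignment 1
array of 3: 3 × 146 = 438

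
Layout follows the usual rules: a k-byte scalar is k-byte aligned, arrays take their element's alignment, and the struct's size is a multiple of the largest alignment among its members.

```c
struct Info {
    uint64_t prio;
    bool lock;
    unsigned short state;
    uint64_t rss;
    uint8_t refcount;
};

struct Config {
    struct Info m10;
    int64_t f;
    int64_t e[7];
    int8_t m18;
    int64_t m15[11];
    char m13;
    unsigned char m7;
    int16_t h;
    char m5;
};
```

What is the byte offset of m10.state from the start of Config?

10

Info: prio at 0 (size 8, align 8) → ends 8; lock at 8 (size 1, align 1) → ends 9; pad 1 to align 2 for state; state at 10 (size 2, align 2) → ends 12; pad 4 to align 8 for rss; rss at 16 (size 8, align 8) → ends 24; refcount at 24 (size 1, align 1) → ends 25; tail pad 7 to reach multiple of 8; total 32 bytes, alignment 8
m10 at 0 (size 32, align 8) → ends 32
within Info: state at 10
0 + 10 = 10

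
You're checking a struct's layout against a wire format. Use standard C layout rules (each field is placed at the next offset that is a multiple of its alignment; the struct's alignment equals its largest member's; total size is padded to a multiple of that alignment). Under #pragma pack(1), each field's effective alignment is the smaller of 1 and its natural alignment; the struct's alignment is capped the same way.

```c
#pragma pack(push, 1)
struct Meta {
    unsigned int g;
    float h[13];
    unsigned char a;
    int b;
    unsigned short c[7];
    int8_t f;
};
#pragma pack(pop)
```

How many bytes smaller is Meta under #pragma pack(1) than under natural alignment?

4

natural layout:
  g at 0 (size 4, align 4) → ends 4
  h at 4 (size 52, align 4) → ends 56
  a at 56 (size 1, align 1) → ends 57
  pad 3 to align 4 for b
  b at 60 (size 4, align 4) → ends 64
  c at 64 (size 14, align 2) → ends 78
  f at 78 (size 1, align 1) → ends 79
  tail pad 1 to reach multiple of 4
  total 80 bytes, alignment 4
packed(1) layout:
  g at 0 (size 4, align 1) → ends 4
  h at 4 (size 52, align 1) → ends 56
  a at 56 (size 1, align 1) → ends 57
  b at 57 (size 4, align 1) → ends 61
  c at 61 (size 14, align 1) → ends 75
  f at 75 (size 1, align 1) → ends 76
  total 76 bytes, alignment 1
80 − 76 = 4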